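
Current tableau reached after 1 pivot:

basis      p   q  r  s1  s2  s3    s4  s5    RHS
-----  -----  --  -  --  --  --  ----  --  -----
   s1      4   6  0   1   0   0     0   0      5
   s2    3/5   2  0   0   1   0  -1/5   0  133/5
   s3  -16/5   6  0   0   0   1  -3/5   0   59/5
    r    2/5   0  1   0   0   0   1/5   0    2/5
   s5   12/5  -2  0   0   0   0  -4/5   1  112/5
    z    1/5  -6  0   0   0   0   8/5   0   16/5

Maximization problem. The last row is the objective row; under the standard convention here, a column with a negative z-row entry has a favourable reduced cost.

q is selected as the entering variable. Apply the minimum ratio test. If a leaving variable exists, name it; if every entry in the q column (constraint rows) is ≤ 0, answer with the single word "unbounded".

Ratios: row 1 (s1): 5/6 = 5/6; row 2 (s2): (133/5)/2 = 133/10; row 3 (s3): (59/5)/6 = 59/30; row 4 (r): entry 0 ≤ 0, skip; row 5 (s5): entry -2 ≤ 0, skip.
Minimum ratio is in the s1 row, so s1 leaves.

s1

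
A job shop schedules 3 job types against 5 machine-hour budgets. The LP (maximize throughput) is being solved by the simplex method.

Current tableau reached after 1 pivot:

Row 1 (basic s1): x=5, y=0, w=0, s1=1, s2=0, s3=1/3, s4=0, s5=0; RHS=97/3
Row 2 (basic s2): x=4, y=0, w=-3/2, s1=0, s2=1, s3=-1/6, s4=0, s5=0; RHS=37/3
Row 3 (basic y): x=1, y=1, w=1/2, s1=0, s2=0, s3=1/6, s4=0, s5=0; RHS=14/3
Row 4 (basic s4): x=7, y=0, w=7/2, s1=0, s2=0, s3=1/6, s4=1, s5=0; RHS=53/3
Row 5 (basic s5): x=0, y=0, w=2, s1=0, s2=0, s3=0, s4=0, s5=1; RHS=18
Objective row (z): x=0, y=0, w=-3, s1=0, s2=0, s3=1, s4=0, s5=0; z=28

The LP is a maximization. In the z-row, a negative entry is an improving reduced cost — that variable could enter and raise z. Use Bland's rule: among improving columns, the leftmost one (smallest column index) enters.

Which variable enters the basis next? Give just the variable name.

Objective-row coefficients: x: 0, y: 0, w: -3, s1: 0, s2: 0, s3: 1, s4: 0, s5: 0.
Improving columns: w. Bland's rule picks the smallest column index → w.

w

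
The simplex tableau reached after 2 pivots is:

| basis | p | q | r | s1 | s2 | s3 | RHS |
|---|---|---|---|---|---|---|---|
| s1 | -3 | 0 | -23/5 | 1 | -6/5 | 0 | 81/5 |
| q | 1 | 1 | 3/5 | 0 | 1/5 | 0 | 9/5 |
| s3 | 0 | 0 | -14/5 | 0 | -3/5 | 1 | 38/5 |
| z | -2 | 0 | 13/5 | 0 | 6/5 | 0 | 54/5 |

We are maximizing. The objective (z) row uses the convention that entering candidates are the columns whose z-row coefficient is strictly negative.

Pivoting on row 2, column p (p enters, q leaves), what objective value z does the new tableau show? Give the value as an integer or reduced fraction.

Minimum ratio for p: (9/5)/1 = 9/5.
z changes by −(z-row coeff of p)·ratio = −(-2)·(9/5) = 18/5.
New z = 54/5 + (18/5) = 72/5.

72/5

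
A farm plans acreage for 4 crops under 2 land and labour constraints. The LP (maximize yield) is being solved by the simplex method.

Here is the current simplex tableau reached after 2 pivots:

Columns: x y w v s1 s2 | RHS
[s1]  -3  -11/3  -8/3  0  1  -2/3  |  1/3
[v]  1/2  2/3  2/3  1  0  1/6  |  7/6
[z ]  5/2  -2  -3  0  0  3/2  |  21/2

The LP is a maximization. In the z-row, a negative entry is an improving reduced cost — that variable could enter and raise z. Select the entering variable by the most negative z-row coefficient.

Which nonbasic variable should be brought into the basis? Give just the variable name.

w

Objective-row coefficients: x: 5/2, y: -2, w: -3, v: 0, s1: 0, s2: 3/2.
The most negative is -3 in column w, so w enters.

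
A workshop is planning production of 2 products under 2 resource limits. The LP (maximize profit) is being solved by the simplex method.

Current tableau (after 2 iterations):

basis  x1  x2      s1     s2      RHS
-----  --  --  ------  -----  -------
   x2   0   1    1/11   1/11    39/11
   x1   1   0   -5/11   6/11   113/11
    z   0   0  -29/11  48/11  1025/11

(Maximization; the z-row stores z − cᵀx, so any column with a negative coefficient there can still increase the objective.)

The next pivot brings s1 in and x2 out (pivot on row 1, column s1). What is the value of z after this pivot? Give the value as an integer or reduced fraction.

Minimum ratio for s1: (39/11)/(1/11) = 39.
z changes by −(z-row coeff of s1)·ratio = −(-29/11)·39 = 1131/11.
New z = 1025/11 + (1131/11) = 196.

196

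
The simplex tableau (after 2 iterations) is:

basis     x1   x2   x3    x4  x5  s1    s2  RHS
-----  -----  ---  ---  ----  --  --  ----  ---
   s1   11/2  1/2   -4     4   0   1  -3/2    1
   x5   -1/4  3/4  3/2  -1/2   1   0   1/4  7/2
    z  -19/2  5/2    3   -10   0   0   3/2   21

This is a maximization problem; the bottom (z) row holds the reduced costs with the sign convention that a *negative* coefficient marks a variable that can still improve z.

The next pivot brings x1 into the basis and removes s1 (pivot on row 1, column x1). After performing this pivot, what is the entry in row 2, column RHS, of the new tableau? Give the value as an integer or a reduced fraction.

39/11

Pivot element is row 1, column x1: 11/2.
Normalize row 1: new (row 1, RHS) = 1/(11/2) = 2/11.
row 2 ← row 2 − (-1/4)·(new row 1): 7/2 − (-1/4)·(2/11) = 39/11.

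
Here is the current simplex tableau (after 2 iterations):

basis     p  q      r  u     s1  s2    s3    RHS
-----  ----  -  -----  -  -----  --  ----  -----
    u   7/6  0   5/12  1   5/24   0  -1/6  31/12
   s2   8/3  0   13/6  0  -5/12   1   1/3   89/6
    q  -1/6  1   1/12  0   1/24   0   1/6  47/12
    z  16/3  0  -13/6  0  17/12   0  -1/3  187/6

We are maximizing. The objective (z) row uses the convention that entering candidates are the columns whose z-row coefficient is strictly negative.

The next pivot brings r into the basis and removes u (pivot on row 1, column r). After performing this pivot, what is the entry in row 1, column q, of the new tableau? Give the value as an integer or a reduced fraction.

Pivot element is row 1, column r: 5/12.
Normalize row 1: new (row 1, q) = 0/(5/12) = 0.
Row 1 is the pivot row, so the entry is 0.

0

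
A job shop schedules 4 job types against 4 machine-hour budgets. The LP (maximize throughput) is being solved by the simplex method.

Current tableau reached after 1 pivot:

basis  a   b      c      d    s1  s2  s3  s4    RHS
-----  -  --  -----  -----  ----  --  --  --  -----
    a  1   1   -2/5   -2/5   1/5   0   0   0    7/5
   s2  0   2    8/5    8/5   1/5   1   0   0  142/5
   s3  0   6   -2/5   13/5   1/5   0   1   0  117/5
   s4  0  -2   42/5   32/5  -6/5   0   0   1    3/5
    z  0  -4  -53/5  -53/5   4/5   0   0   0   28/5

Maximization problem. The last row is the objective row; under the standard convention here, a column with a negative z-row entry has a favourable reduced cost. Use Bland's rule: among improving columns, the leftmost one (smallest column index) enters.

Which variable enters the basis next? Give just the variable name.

b

Objective-row coefficients: a: 0, b: -4, c: -53/5, d: -53/5, s1: 4/5, s2: 0, s3: 0, s4: 0.
Improving columns: b, c, d. Bland's rule picks the smallest column index → b.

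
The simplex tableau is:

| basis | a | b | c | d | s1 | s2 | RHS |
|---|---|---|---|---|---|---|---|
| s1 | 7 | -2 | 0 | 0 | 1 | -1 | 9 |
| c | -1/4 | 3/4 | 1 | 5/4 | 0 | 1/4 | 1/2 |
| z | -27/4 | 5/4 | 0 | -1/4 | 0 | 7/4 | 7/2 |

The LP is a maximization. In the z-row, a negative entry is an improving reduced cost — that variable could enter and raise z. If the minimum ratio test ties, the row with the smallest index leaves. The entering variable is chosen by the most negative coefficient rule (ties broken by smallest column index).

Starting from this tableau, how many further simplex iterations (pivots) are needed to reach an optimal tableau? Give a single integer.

2

pivot: a in, s1 out → z = 341/28
pivot: b in, c out → z = 13
No improving column remains; optimal.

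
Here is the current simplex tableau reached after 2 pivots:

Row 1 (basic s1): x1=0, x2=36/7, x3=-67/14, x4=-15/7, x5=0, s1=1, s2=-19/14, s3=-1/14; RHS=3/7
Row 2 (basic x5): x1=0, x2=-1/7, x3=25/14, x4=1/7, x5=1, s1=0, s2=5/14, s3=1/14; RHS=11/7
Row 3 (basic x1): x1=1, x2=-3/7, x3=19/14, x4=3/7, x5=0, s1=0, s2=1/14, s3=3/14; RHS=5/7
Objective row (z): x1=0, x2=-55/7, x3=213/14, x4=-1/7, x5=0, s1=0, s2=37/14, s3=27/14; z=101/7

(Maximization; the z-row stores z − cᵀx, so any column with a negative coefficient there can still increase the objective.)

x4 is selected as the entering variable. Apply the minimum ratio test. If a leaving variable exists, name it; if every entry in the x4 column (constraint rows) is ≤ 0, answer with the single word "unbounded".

x1

Ratios: row 1 (s1): entry -15/7 ≤ 0, skip; row 2 (x5): (11/7)/(1/7) = 11; row 3 (x1): (5/7)/(3/7) = 5/3.
Minimum ratio is in the x1 row, so x1 leaves.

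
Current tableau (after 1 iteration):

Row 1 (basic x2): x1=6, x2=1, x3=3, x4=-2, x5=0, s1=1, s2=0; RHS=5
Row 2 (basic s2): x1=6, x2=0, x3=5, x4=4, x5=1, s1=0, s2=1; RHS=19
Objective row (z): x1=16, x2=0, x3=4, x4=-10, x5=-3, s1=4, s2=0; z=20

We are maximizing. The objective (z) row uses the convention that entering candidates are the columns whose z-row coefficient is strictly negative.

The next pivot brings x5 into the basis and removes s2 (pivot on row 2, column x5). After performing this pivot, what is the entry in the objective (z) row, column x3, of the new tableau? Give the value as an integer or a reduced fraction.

19

Pivot element is row 2, column x5: 1.
Normalize row 2: new (row 2, x3) = 5/1 = 5.
z-row ← z-row − (-3)·(new row 2): 4 − (-3)·5 = 19.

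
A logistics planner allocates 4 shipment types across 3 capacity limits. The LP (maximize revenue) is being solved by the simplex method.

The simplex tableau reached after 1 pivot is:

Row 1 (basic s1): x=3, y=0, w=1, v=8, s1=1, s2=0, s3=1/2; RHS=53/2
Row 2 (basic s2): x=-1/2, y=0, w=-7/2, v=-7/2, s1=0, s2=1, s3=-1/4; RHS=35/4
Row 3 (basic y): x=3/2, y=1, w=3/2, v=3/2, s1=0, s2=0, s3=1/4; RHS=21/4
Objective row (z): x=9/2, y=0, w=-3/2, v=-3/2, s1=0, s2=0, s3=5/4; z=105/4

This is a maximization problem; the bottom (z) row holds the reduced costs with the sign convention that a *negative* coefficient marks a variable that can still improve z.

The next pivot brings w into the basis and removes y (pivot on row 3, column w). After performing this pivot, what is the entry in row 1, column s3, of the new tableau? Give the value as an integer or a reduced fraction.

Pivot element is row 3, column w: 3/2.
Normalize row 3: new (row 3, s3) = (1/4)/(3/2) = 1/6.
row 1 ← row 1 − 1·(new row 3): 1/2 − 1·(1/6) = 1/3.

1/3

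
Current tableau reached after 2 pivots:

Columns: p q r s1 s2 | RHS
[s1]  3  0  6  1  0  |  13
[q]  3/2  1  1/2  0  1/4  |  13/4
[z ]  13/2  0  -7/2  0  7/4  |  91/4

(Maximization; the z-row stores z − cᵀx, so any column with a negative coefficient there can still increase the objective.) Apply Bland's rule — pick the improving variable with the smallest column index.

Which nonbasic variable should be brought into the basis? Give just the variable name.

r

Objective-row coefficients: p: 13/2, q: 0, r: -7/2, s1: 0, s2: 7/4.
Improving columns: r. Bland's rule picks the smallest column index → r.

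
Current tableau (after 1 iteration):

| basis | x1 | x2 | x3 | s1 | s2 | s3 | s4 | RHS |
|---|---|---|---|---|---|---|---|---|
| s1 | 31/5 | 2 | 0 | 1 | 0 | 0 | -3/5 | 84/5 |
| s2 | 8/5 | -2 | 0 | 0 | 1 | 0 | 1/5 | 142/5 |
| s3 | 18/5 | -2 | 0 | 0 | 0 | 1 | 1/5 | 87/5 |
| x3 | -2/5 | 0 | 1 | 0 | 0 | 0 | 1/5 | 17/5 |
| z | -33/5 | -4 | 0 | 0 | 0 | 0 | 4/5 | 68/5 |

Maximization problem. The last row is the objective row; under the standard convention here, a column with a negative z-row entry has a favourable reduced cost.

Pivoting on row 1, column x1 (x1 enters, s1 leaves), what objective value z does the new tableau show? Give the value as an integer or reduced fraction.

976/31

Minimum ratio for x1: (84/5)/(31/5) = 84/31.
z changes by −(z-row coeff of x1)·ratio = −(-33/5)·(84/31) = 2772/155.
New z = 68/5 + (2772/155) = 976/31.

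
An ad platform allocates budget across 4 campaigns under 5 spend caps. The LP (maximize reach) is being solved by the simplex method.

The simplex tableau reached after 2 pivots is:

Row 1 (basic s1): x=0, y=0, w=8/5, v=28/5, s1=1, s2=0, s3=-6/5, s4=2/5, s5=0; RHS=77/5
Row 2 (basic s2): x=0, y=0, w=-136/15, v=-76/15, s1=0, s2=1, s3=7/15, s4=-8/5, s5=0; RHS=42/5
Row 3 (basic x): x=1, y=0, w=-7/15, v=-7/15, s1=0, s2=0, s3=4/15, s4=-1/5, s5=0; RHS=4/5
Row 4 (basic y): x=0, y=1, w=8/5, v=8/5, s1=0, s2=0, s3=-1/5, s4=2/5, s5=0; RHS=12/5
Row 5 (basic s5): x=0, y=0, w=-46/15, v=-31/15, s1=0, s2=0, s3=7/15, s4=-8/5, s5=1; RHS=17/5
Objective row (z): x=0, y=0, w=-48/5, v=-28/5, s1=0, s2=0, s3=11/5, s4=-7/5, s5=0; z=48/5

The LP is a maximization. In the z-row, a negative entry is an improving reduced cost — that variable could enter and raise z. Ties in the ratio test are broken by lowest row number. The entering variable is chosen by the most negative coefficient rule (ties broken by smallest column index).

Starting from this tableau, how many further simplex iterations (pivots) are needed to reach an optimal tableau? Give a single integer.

pivot: w in, y out → z = 24
No improving column remains; optimal.

1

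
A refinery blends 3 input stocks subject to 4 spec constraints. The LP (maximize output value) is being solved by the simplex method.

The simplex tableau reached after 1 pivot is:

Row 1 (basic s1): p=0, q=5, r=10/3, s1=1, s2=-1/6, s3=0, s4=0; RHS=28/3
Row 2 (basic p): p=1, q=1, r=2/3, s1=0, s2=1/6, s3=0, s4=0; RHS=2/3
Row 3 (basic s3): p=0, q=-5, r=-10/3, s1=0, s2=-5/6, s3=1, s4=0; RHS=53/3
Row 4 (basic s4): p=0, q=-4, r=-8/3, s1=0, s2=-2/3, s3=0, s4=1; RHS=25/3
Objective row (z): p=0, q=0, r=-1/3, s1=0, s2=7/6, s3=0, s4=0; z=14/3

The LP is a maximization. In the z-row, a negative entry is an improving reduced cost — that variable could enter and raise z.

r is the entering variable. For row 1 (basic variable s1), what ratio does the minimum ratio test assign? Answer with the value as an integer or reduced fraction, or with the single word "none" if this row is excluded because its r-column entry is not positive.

14/5

Ratio = RHS / (r entry) = (28/3) / (10/3) = 14/5.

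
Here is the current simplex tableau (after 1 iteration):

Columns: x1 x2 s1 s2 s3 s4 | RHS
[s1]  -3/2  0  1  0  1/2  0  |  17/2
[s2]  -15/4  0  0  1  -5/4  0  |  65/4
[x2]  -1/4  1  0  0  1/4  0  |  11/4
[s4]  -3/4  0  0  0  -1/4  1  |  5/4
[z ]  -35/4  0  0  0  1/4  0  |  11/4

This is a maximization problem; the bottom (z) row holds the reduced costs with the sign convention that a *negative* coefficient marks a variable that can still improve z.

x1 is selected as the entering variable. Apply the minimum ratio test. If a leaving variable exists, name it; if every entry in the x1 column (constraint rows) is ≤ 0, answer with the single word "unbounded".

unbounded

x1-column entries: row 1: -3/2, row 2: -15/4, row 3: -1/4, row 4: -3/4. All ≤ 0, so x1 can increase without bound; the LP is unbounded in this direction.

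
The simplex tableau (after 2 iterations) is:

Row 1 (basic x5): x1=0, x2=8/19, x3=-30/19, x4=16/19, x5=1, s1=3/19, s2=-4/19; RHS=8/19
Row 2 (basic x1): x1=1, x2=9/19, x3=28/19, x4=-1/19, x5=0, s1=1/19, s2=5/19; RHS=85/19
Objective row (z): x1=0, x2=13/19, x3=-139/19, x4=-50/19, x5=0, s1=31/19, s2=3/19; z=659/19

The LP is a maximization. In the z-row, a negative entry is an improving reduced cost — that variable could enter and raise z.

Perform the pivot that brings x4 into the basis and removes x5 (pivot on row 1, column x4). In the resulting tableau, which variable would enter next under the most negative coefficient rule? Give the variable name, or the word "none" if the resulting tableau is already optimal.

x3

Pivot element 16/19. New z-row = old z-row − (-50/19)·(row 1/(16/19)).
Updated z-row coefficients: x1: 0, x2: 2, x3: -49/4, x4: 0, x5: 25/8, s1: 17/8, s2: -1/2.
The most negative is -49/4 in column x3, so x3 would enter next.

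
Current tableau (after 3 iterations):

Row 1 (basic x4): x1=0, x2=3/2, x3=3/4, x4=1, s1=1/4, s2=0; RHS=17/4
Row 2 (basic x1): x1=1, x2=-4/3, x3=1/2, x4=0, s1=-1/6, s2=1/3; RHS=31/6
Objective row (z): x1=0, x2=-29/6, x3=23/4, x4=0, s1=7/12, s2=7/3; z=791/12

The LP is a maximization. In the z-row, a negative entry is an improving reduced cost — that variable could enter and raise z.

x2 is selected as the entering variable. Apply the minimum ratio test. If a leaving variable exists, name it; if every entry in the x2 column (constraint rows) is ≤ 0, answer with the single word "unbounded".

x4

Ratios: row 1 (x4): (17/4)/(3/2) = 17/6; row 2 (x1): entry -4/3 ≤ 0, skip.
Minimum ratio is in the x4 row, so x4 leaves.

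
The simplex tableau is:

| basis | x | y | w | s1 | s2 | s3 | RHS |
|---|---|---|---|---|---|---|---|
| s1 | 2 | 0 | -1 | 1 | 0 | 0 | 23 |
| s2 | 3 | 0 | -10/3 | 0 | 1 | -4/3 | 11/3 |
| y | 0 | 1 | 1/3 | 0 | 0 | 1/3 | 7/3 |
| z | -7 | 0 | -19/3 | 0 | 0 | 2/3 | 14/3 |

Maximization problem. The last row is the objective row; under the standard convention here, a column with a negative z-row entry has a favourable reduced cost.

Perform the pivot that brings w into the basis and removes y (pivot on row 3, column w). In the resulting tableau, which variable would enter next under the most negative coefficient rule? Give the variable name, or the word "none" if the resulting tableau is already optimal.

x

Pivot element 1/3. New z-row = old z-row − (-19/3)·(row 3/(1/3)).
Updated z-row coefficients: x: -7, y: 19, w: 0, s1: 0, s2: 0, s3: 7.
The most negative is -7 in column x, so x would enter next.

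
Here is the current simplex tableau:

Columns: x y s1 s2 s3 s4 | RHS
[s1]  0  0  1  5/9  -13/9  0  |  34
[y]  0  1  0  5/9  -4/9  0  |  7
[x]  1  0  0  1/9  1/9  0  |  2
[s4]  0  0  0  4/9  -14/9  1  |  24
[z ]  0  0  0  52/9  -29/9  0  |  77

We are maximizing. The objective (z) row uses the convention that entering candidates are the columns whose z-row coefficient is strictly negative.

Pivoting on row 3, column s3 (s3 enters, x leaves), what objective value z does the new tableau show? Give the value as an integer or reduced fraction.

Minimum ratio for s3: 2/(1/9) = 18.
z changes by −(z-row coeff of s3)·ratio = −(-29/9)·18 = 58.
New z = 77 + 58 = 135.

135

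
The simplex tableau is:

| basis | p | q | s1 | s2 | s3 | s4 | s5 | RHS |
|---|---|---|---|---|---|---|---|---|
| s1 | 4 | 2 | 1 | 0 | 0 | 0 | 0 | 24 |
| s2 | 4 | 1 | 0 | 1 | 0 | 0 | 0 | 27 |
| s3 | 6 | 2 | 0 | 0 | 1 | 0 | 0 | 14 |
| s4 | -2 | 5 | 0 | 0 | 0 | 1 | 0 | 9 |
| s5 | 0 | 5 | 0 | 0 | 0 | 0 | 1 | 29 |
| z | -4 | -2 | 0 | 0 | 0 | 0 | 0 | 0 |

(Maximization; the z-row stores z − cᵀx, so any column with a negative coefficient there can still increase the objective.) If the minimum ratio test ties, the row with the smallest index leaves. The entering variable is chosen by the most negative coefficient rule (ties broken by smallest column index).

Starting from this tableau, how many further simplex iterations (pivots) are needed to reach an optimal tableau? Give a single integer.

pivot: p in, s3 out → z = 28/3
pivot: q in, s4 out → z = 186/17
No improving column remains; optimal.

2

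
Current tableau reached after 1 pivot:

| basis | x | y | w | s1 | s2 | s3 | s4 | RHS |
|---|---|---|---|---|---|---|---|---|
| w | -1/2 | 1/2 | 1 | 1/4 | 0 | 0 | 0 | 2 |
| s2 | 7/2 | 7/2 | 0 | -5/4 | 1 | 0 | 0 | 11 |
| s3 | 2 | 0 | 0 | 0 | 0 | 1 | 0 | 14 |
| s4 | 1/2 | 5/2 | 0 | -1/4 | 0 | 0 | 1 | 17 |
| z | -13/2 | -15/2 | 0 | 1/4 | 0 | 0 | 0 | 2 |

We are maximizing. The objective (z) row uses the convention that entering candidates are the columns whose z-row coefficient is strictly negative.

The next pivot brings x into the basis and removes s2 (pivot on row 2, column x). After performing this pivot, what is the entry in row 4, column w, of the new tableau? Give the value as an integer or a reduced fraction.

Pivot element is row 2, column x: 7/2.
Normalize row 2: new (row 2, w) = 0/(7/2) = 0.
row 4 ← row 4 − (1/2)·(new row 2): 0 − (1/2)·0 = 0.

0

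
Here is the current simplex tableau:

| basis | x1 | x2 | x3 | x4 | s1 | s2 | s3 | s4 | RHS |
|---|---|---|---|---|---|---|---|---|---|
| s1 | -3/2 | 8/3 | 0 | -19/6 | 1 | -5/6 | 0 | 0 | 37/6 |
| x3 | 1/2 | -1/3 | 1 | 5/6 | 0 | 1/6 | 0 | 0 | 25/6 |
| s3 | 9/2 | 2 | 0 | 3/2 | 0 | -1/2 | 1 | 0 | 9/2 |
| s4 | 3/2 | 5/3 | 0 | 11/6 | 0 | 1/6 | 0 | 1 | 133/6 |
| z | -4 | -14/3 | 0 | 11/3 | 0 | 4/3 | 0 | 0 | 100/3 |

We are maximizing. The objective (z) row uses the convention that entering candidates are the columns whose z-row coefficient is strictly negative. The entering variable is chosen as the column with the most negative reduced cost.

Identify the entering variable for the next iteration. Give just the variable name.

Objective-row coefficients: x1: -4, x2: -14/3, x3: 0, x4: 11/3, s1: 0, s2: 4/3, s3: 0, s4: 0.
The most negative is -14/3 in column x2, so x2 enters.

x2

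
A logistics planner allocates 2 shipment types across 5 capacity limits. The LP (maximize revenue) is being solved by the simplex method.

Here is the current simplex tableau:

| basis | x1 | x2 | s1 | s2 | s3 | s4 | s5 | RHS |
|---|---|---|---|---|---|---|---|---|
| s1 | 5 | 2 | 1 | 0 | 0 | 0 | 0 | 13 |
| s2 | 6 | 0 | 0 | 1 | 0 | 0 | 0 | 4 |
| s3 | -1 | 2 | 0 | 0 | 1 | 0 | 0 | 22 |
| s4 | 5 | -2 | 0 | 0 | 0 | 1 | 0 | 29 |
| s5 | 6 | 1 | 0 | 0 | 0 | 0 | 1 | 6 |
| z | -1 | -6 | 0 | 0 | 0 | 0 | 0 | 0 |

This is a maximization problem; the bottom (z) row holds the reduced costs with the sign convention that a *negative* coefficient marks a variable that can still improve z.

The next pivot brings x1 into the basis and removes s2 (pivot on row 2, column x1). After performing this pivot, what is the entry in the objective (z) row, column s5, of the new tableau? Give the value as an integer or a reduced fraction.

0

Pivot element is row 2, column x1: 6.
Normalize row 2: new (row 2, s5) = 0/6 = 0.
z-row ← z-row − (-1)·(new row 2): 0 − (-1)·0 = 0.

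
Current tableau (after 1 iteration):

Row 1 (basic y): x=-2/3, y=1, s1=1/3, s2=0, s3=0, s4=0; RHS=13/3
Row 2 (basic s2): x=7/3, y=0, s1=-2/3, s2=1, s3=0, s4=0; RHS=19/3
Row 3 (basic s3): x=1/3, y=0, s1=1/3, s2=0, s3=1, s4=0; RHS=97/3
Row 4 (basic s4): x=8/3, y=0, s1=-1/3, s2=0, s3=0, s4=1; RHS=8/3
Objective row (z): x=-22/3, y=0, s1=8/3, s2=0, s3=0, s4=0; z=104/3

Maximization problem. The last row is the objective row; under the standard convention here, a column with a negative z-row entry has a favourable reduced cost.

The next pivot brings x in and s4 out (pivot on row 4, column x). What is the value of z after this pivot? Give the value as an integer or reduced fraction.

Minimum ratio for x: (8/3)/(8/3) = 1.
z changes by −(z-row coeff of x)·ratio = −(-22/3)·1 = 22/3.
New z = 104/3 + (22/3) = 42.

42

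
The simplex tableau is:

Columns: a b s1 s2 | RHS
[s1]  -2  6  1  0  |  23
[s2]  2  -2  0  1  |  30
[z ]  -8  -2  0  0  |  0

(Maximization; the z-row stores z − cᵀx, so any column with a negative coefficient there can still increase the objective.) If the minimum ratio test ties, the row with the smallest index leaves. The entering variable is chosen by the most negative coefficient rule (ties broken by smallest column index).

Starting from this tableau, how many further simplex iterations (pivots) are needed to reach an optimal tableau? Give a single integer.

2

pivot: a in, s2 out → z = 120
pivot: b in, s1 out → z = 505/2
No improving column remains; optimal.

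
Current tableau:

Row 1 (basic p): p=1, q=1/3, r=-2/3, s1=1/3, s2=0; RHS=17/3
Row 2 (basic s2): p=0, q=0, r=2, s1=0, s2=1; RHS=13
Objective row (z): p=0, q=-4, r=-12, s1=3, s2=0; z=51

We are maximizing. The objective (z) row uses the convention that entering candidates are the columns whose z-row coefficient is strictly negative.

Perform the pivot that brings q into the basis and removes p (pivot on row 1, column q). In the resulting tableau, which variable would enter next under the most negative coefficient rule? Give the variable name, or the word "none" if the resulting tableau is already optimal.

r

Pivot element 1/3. New z-row = old z-row − (-4)·(row 1/(1/3)).
Updated z-row coefficients: p: 12, q: 0, r: -20, s1: 7, s2: 0.
The most negative is -20 in column r, so r would enter next.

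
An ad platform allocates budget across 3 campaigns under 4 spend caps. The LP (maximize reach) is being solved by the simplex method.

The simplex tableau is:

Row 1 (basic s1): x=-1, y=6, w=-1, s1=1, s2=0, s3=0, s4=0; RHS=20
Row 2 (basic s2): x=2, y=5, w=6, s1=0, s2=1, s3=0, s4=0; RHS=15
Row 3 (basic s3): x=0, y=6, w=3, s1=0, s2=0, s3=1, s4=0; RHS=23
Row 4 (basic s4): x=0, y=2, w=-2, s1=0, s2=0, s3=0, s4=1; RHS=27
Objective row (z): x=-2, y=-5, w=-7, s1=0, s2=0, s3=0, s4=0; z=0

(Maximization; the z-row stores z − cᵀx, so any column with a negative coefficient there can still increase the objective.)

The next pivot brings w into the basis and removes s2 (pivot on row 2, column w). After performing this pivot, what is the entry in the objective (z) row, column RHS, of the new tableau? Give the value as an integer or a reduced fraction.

35/2

Pivot element is row 2, column w: 6.
Normalize row 2: new (row 2, RHS) = 15/6 = 5/2.
z-row ← z-row − (-7)·(new row 2): 0 − (-7)·(5/2) = 35/2.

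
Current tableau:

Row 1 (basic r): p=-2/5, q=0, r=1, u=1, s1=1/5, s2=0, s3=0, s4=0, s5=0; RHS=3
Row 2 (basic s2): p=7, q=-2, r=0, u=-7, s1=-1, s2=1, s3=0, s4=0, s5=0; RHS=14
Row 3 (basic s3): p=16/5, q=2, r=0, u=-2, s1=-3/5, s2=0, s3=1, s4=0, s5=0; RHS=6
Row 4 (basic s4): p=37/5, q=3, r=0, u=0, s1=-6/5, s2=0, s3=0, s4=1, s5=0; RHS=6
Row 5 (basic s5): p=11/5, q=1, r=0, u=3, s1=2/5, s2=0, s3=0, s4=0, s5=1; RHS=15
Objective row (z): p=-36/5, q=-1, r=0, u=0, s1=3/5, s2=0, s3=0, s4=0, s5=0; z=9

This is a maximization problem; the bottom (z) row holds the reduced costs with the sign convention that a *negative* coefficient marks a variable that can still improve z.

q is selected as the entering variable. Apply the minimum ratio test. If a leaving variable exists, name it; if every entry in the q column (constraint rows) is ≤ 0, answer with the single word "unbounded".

Ratios: row 1 (r): entry 0 ≤ 0, skip; row 2 (s2): entry -2 ≤ 0, skip; row 3 (s3): 6/2 = 3; row 4 (s4): 6/3 = 2; row 5 (s5): 15/1 = 15.
Minimum ratio is in the s4 row, so s4 leaves.

s4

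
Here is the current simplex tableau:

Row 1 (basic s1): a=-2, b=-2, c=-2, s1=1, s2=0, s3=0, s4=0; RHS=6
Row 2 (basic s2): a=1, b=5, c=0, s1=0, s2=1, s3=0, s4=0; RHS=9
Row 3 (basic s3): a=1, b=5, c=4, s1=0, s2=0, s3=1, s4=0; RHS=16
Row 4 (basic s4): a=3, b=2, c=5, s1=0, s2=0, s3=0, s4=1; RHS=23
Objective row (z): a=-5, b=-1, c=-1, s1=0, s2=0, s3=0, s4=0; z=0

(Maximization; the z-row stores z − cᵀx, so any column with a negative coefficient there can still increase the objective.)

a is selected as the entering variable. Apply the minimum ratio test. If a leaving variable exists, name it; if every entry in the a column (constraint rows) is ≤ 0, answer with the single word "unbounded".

Ratios: row 1 (s1): entry -2 ≤ 0, skip; row 2 (s2): 9/1 = 9; row 3 (s3): 16/1 = 16; row 4 (s4): 23/3 = 23/3.
Minimum ratio is in the s4 row, so s4 leaves.

s4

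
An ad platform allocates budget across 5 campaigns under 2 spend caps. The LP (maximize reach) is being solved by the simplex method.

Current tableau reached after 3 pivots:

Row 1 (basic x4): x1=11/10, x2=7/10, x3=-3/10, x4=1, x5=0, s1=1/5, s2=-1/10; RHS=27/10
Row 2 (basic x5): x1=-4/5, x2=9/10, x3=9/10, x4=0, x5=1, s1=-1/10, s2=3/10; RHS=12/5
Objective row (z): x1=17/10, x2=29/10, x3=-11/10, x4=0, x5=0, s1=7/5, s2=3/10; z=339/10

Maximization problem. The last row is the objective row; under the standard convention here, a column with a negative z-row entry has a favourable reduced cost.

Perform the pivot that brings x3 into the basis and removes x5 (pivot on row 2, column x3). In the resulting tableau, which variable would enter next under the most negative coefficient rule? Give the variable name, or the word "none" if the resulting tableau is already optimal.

none

Pivot element 9/10. New z-row = old z-row − (-11/10)·(row 2/(9/10)).
Updated z-row coefficients: x1: 13/18, x2: 4, x3: 0, x4: 0, x5: 11/9, s1: 23/18, s2: 2/3.
No coefficient is strictly negative; the tableau after this pivot is optimal.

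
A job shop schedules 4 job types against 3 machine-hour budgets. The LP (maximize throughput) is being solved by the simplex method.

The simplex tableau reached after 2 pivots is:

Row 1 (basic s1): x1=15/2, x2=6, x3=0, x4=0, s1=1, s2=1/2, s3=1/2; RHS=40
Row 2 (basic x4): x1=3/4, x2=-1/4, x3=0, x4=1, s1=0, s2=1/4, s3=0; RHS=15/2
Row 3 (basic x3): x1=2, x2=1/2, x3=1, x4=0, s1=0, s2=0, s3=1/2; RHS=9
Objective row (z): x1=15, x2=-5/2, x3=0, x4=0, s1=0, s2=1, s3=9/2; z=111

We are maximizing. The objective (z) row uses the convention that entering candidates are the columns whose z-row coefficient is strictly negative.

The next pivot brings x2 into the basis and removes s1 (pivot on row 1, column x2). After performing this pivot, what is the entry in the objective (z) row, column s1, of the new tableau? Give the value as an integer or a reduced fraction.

5/12

Pivot element is row 1, column x2: 6.
Normalize row 1: new (row 1, s1) = 1/6 = 1/6.
z-row ← z-row − (-5/2)·(new row 1): 0 − (-5/2)·(1/6) = 5/12.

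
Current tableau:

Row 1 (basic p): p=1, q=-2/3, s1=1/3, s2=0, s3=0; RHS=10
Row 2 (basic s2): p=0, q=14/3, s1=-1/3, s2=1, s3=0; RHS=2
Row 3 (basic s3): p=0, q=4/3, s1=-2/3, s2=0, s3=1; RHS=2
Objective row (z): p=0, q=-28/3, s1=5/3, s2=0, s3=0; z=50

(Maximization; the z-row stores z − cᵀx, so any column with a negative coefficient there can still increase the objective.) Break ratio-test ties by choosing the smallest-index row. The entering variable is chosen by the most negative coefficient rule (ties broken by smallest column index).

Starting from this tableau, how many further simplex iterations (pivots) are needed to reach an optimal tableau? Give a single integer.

pivot: q in, s2 out → z = 54
No improving column remains; optimal.

1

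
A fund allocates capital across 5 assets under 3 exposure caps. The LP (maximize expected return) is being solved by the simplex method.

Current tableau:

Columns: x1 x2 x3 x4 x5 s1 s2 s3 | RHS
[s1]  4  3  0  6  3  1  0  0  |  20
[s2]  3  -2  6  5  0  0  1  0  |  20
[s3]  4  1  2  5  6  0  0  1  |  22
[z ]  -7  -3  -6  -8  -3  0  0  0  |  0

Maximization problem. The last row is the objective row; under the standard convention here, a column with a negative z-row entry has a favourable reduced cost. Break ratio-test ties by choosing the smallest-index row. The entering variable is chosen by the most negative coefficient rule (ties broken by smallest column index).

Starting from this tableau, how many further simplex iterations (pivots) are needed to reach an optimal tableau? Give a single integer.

3

pivot: x4 in, s1 out → z = 80/3
pivot: x3 in, s2 out → z = 30
pivot: x2 in, x4 out → z = 160/3
No improving column remains; optimal.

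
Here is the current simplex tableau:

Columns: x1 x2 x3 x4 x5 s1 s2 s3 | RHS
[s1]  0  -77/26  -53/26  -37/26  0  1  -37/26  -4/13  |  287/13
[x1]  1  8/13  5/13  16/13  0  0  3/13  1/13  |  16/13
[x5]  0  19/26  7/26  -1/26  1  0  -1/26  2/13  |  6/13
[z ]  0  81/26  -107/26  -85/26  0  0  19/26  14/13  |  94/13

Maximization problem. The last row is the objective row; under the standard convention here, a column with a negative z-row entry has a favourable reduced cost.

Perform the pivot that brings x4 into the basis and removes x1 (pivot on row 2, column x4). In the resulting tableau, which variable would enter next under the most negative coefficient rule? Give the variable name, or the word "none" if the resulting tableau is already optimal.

Pivot element 16/13. New z-row = old z-row − (-85/26)·(row 2/(16/13)).
Updated z-row coefficients: x1: 85/32, x2: 19/4, x3: -99/32, x4: 0, x5: 0, s1: 0, s2: 43/32, s3: 41/32.
The most negative is -99/32 in column x3, so x3 would enter next.

x3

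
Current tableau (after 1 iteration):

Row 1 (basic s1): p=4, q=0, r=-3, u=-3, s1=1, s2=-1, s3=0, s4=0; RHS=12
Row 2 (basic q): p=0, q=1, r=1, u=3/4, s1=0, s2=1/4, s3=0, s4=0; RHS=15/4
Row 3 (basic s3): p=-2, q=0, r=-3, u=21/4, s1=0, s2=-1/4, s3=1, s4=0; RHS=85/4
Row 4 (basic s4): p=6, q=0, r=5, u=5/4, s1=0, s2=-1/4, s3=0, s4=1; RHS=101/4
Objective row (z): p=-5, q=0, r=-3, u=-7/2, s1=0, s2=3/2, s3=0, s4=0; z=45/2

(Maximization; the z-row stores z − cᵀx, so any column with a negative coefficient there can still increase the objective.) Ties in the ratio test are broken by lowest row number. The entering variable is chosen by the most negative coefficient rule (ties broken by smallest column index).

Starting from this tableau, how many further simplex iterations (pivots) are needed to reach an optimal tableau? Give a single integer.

pivot: p in, s1 out → z = 75/2
pivot: u in, s4 out → z = 4291/92
pivot: s1 in, q out → z = 335/6
No improving column remains; optimal.

3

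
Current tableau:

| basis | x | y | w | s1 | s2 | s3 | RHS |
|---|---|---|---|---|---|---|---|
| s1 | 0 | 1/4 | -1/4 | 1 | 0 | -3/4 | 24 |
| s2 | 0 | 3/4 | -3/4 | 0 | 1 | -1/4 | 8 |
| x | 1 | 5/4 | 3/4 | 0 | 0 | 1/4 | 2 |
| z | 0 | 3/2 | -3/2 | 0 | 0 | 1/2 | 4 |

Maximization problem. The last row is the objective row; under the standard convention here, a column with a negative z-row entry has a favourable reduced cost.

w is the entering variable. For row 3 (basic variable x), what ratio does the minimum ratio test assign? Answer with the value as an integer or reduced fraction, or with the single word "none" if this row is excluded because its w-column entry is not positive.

8/3

Ratio = RHS / (w entry) = 2 / (3/4) = 8/3.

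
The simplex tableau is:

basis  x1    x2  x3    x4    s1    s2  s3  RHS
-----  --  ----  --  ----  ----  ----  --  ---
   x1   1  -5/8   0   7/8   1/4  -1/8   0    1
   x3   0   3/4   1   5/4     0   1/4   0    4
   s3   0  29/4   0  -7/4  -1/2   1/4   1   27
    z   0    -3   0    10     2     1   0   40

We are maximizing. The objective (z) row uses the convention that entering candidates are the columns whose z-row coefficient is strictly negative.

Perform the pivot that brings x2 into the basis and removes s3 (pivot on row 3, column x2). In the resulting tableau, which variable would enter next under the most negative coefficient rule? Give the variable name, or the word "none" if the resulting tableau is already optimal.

Pivot element 29/4. New z-row = old z-row − (-3)·(row 3/(29/4)).
Updated z-row coefficients: x1: 0, x2: 0, x3: 0, x4: 269/29, s1: 52/29, s2: 32/29, s3: 12/29.
No coefficient is strictly negative; the tableau after this pivot is optimal.

none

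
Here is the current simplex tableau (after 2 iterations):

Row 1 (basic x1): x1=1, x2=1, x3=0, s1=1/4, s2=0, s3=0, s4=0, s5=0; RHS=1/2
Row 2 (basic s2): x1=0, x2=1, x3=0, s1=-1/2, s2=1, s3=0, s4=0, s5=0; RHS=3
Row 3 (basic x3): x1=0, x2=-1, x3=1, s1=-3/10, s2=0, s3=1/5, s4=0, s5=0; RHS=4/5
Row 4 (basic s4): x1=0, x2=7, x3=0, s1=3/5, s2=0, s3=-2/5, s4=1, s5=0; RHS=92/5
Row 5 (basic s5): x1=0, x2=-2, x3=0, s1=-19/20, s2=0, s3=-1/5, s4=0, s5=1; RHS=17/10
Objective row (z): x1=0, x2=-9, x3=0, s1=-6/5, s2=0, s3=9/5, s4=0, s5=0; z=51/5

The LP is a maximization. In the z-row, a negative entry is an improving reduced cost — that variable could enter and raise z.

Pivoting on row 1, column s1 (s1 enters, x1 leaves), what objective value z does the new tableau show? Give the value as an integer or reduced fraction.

Minimum ratio for s1: (1/2)/(1/4) = 2.
z changes by −(z-row coeff of s1)·ratio = −(-6/5)·2 = 12/5.
New z = 51/5 + (12/5) = 63/5.

63/5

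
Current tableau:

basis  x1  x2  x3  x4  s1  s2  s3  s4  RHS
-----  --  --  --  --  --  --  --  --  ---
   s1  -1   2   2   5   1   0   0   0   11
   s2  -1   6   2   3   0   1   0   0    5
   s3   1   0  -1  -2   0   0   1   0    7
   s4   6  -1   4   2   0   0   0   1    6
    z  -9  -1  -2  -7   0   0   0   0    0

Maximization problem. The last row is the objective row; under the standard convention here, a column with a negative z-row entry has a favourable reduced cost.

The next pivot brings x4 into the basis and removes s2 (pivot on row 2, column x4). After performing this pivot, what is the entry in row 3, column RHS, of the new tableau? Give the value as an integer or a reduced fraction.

31/3

Pivot element is row 2, column x4: 3.
Normalize row 2: new (row 2, RHS) = 5/3 = 5/3.
row 3 ← row 3 − (-2)·(new row 2): 7 − (-2)·(5/3) = 31/3.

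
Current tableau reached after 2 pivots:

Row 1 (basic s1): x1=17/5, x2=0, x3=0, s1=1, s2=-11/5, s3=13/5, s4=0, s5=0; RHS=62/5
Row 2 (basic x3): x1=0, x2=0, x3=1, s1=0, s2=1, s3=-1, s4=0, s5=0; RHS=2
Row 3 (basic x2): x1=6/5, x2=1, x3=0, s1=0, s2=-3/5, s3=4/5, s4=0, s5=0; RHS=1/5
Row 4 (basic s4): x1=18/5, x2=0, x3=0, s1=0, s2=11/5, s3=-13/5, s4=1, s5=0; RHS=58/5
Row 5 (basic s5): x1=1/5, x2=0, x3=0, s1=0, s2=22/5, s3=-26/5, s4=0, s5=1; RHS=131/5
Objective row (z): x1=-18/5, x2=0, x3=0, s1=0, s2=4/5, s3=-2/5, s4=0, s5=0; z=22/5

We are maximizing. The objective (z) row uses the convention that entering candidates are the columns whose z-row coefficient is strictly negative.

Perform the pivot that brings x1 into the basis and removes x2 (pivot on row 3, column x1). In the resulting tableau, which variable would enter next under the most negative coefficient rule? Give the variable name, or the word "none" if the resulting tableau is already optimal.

Pivot element 6/5. New z-row = old z-row − (-18/5)·(row 3/(6/5)).
Updated z-row coefficients: x1: 0, x2: 3, x3: 0, s1: 0, s2: -1, s3: 2, s4: 0, s5: 0.
The most negative is -1 in column s2, so s2 would enter next.

s2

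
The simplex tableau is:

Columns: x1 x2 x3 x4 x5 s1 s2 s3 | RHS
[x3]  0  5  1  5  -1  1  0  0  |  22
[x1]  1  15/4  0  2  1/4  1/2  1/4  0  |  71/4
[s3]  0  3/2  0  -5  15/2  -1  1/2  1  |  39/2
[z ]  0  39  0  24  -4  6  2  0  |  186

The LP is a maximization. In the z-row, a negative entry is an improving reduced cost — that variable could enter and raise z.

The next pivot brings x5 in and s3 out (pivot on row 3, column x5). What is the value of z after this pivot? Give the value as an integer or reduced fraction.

Minimum ratio for x5: (39/2)/(15/2) = 13/5.
z changes by −(z-row coeff of x5)·ratio = −(-4)·(13/5) = 52/5.
New z = 186 + (52/5) = 982/5.

982/5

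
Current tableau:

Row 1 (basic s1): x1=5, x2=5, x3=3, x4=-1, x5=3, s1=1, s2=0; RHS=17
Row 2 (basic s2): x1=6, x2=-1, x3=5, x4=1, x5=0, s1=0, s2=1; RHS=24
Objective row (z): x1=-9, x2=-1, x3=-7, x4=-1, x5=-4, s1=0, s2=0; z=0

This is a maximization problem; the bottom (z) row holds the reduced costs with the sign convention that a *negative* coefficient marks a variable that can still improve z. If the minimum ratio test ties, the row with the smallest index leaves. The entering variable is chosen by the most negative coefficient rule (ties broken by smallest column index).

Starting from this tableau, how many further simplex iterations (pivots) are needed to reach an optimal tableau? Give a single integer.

pivot: x1 in, s1 out → z = 153/5
pivot: x4 in, s2 out → z = 387/11
pivot: x5 in, x1 out → z = 236/3
No improving column remains; optimal.

3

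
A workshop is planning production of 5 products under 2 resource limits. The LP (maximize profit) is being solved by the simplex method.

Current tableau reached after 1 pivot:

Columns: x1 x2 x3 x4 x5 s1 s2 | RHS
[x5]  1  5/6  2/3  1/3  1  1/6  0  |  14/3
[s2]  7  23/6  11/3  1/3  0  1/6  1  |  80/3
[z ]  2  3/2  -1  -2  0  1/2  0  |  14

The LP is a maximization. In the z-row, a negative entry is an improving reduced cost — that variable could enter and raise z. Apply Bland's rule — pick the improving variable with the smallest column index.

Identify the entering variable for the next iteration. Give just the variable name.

x3

Objective-row coefficients: x1: 2, x2: 3/2, x3: -1, x4: -2, x5: 0, s1: 1/2, s2: 0.
Improving columns: x3, x4. Bland's rule picks the smallest column index → x3.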